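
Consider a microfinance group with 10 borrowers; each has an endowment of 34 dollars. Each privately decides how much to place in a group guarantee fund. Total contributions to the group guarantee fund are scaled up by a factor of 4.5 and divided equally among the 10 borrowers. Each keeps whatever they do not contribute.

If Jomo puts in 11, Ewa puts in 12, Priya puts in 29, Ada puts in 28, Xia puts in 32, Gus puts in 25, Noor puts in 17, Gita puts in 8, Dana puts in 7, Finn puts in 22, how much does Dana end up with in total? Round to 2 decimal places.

Total contributed: 11 + 12 + 29 + 28 + 32 + 25 + 17 + 8 + 7 + 22 = 191.
Each receives 4.5 × 191 / 10 = 85.95 from the group guarantee fund.
Dana keeps 34 − 7 = 27, so Dana's payoff is 27 + 85.95 = 112.95.

112.95 dollars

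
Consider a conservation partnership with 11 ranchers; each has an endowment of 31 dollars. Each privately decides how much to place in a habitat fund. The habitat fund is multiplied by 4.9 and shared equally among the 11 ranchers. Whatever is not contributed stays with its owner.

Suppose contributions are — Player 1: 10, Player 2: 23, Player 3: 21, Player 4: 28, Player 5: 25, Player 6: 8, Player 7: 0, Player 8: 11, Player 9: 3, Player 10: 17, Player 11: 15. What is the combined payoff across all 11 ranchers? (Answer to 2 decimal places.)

968.90 dollars

Total contributed: 10 + 23 + 21 + 28 + 25 + 8 + 0 + 11 + 3 + 17 + 15 = 161; total kept: 11 × 31 − 161 = 180.
The habitat fund pays out 4.9 × 161 = 788.90 in aggregate.
Group total = 180 + 788.90 = 968.90.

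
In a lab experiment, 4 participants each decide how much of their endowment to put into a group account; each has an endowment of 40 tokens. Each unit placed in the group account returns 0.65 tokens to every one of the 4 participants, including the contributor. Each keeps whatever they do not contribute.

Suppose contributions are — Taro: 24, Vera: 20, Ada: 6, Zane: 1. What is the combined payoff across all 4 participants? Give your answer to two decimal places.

241.60 tokens

Total contributed: 24 + 20 + 6 + 1 = 51; total kept: 4 × 40 − 51 = 109.
The group account pays out 0.65 × 4 × 51 = 132.60 in aggregate.
Group total = 109 + 132.60 = 241.60.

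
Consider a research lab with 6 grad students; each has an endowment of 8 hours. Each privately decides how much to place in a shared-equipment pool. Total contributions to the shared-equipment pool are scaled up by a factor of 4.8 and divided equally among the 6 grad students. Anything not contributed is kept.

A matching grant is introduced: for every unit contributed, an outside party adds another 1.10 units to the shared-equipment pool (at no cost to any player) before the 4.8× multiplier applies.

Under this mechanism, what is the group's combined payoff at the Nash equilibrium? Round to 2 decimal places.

483.84 hours

Under the mechanism each unit contributed yields 4.8 × 2.10 / 6 = 1.6800 back to its contributor per unit of net cost, which exceeds 1, making full contribution the dominant choice for everyone.
So the Nash equilibrium is full contribution by all 6; the group earns 4.8 × 2.10 × 48 = 483.84.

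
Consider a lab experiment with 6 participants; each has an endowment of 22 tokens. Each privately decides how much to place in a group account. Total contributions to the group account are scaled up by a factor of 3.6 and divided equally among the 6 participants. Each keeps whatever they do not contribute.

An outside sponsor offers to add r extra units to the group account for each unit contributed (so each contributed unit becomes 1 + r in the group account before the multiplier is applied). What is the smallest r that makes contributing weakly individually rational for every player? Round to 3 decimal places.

0.667

With matching at rate r, one contributed unit becomes (1 + r) in the group account and returns 3.6 × (1 + r) / 6 to the contributor.
Setting this equal to 1: 1 + r = 6/3.6 = 1.6667.
So the minimum matching rate is r = 1.6667 − 1 = 0.667.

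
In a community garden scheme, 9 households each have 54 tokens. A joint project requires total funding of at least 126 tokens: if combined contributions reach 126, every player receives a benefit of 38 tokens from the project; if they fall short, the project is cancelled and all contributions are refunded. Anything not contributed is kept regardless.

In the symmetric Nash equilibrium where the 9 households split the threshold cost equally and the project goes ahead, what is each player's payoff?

78 tokens

Equal share of the threshold: 126/9 = 14.
At this profile no one gains by cutting their contribution: any cut drops the total below 126, the project is cancelled, contributions are refunded, and the deviator ends with 54, which is less than 54 − 14 + 38 = 78. Contributing more than 14 just wastes the excess. So contributing exactly 14 is a best response.
Each player's payoff: 54 − 14 + 38 = 78.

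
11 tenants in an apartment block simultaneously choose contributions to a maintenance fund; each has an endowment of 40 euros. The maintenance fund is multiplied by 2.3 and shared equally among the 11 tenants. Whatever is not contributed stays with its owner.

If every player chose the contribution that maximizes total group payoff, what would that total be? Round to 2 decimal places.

Each contributed unit returns 2.300 to the group as a whole (0.2091 to each of 11 players), which exceeds 1, so the social optimum is full contribution: group total = 2.300 × 440 = 1012.00.

1012.00 euros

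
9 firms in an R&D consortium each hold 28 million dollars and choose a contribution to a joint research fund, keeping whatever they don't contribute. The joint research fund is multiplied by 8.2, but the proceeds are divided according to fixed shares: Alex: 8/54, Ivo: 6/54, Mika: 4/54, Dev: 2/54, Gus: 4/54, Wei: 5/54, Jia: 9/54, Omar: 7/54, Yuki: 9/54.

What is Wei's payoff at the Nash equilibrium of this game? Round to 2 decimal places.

For player j, contributing a unit is worthwhile iff 8.2 × (j's share) ≥ 1, i.e. iff j's share is at least 0.1220.
The shares above 0.1220 belong to Alex, Jia, Omar and Yuki, contributing 28 each; the remaining 5 contribute 0. Total contributed: 112.
Wei keeps 28 and receives 8.2 × 112 × 5/54 = 85.04 from the joint research fund, for a payoff of 113.04.

113.04 million dollars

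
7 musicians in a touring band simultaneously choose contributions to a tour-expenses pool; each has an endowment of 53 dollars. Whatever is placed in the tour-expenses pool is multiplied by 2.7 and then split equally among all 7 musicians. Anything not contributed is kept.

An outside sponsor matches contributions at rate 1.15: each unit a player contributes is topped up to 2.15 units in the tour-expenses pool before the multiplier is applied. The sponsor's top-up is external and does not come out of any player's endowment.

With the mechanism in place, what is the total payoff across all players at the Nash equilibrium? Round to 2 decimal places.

371.00 dollars

Even with the mechanism, each unit contributed returns only 2.7 × 2.15 / 7 = 0.8293 per unit of net cost, so contributing nothing is still dominant.
At the Nash equilibrium no one contributes; group total payoff = 7 × 53 = 371.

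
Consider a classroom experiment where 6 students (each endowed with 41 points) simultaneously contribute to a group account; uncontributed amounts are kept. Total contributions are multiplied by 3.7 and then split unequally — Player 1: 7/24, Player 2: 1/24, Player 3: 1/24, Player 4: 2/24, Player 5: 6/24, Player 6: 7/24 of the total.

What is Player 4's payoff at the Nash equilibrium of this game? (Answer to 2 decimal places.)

Player j's private return per contributed unit is 3.7 × (j's share). Contributing is weakly dominant for j when that share is at least 1/3.7 = 0.2703, and contributing 0 is dominant otherwise.
Player 1 and Player 6 clear that bar, contributing 41 each; the remaining 4 contribute 0. Total contributed: 82.
Player 4 keeps 41 and receives 3.7 × 82 × 2/24 = 25.28 from the group account, for a payoff of 66.28.

66.28 points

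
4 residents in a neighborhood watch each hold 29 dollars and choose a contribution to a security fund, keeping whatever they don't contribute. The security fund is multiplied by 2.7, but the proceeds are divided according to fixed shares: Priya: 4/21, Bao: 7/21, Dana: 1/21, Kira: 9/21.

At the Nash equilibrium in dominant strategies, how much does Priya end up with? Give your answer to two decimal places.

43.91 dollars

Each unit j contributes comes back to j as 2.7 × (j's share), so j prefers to contribute only if that share exceeds 1/2.7 = 0.3704; otherwise keeping the unit dominates.
Kira alone (share 9/21) is above the threshold, contributing 29; the remaining 3 contribute 0. Total contributed: 29.
Priya keeps 29 and receives 2.7 × 29 × 4/21 = 14.91 from the security fund, for a payoff of 43.91.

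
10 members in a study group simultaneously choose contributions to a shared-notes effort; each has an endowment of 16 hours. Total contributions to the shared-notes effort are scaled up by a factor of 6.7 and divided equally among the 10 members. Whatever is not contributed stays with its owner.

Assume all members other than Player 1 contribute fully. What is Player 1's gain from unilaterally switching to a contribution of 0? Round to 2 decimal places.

Switching from a contribution of 16 to 0 lets Player 1 keep an extra 16 hours, but lowers the shared-notes effort by 16, which costs Player 1 their own share of that drop: 6.7/10 × 16 = 10.72.
Net gain = 16 − 10.72 = 5.28. The private return per contributed unit (0.6700) is below 1, so free-riding is indeed the best response regardless of what the others do.

5.28 hours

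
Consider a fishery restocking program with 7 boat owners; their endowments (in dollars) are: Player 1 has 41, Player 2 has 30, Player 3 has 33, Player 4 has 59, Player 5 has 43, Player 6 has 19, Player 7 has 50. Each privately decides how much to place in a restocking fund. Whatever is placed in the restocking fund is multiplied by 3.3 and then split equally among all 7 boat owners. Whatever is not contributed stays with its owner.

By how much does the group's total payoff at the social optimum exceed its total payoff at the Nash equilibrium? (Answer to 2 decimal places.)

632.50 dollars

The private return per contributed unit is 3.3/7 = 0.4714 < 1 for every player regardless of endowment, so the Nash equilibrium is zero contribution and the group total is Σ E_j = 41 + 30 + 33 + 59 + 43 + 19 + 50 = 275.
Each contributed unit returns 3.300 to the group, so the social optimum is full contribution by everyone: group total = 3.300 × 275 = 907.50.
Efficiency loss = (3.300 − 1) × 275 = 632.50.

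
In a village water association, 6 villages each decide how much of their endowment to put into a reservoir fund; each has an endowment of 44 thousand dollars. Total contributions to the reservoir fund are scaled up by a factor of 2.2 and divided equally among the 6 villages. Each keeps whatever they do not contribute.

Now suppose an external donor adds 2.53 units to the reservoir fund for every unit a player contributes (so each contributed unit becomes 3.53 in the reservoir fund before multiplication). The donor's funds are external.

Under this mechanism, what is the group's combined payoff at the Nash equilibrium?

2050.22 thousand dollars

With the mechanism, a contributed unit returns 2.2 × 3.53 / 6 = 1.2943 per unit of net cost to the contributor — now above 1 — so contributing fully is weakly dominant for every player.
So the Nash equilibrium is full contribution by all 6; the group earns 2.2 × 3.53 × 264 = 2050.22.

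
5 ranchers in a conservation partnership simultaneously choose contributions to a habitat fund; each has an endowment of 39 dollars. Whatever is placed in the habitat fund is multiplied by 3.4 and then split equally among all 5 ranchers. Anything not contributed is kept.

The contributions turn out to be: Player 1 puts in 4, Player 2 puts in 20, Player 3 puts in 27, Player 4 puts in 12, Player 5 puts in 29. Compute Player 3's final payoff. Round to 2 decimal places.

Total contributed: 4 + 20 + 27 + 12 + 29 = 92.
Each receives 3.4 × 92 / 5 = 62.56 from the habitat fund.
Player 3 keeps 39 − 27 = 12, so Player 3's payoff is 12 + 62.56 = 74.56.

74.56 dollars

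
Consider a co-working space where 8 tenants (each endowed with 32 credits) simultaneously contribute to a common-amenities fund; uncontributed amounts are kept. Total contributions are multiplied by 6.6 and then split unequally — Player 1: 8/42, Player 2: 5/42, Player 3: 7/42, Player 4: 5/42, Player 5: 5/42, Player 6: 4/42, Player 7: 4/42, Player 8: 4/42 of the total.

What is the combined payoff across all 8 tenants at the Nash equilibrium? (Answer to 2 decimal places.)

Player j's private return per contributed unit is 6.6 × (j's share). Contributing is weakly dominant for j when that share is at least 1/6.6 = 0.1515, and contributing 0 is dominant otherwise.
Player 1 and Player 3 clear that bar, contributing 32 each; the remaining 6 contribute 0. Total contributed: 64.
The common-amenities fund pays out 6.6 × 64 = 422.40 in total (split across the unequal shares, but the aggregate is all that matters for the group sum).
The 6 free-riders keep 32 each, adding 192. Group total = 192 + 422.40 = 614.40.

614.40 credits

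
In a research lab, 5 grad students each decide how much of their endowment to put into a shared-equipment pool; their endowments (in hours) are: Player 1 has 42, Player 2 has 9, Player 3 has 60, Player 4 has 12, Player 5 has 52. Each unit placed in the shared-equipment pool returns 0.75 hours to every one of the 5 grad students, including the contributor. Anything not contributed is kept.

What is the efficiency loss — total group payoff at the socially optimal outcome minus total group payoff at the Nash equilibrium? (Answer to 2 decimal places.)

481.25 hours

The private return per contributed unit is 0.75 < 1 for everyone, so the Nash equilibrium is zero contribution and the group total is Σ E_j = 42 + 9 + 60 + 12 + 52 = 175.
Each contributed unit returns 3.750 to the group, so the social optimum is full contribution by everyone: group total = 3.750 × 175 = 656.25.
Efficiency loss = (3.750 − 1) × 175 = 481.25.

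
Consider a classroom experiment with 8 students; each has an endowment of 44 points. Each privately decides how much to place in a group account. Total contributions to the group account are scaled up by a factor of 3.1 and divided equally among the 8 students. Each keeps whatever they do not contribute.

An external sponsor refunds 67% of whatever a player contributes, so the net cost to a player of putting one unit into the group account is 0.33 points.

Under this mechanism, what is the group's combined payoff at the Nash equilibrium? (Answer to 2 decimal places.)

1327.04 points

With the mechanism, a contributed unit returns (3.1/8) / 0.33 = 1.1742 per unit of net cost to the contributor — now above 1 — so contributing fully is weakly dominant for every player.
At the Nash equilibrium everyone contributes 44. Group total payoff = 8 × (44 × 0.67 + 3.1 × 44) = 1327.04.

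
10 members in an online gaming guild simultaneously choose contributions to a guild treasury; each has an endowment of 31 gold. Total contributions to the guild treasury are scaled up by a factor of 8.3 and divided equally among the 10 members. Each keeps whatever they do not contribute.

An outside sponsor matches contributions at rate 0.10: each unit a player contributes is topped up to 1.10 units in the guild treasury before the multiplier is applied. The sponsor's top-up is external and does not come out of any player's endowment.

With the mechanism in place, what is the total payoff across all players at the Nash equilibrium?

310.00 gold

With the mechanism, a contributed unit returns 8.3 × 1.10 / 10 = 0.9130 per unit of net cost — still below 1 — so contributing 0 remains dominant for every player.
At the Nash equilibrium no one contributes; group total payoff = 10 × 31 = 310.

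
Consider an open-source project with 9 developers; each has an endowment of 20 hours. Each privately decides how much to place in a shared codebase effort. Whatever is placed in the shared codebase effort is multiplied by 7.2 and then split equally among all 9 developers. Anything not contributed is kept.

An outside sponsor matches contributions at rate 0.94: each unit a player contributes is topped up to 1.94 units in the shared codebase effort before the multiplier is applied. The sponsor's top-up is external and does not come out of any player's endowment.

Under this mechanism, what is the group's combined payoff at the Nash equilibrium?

Under the mechanism each unit contributed yields 7.2 × 1.94 / 9 = 1.5520 back to its contributor per unit of net cost, which exceeds 1, making full contribution the dominant choice for everyone.
At the Nash equilibrium everyone contributes 20. Group total payoff = 7.2 × 1.94 × 180 = 2514.24.

2514.24 hours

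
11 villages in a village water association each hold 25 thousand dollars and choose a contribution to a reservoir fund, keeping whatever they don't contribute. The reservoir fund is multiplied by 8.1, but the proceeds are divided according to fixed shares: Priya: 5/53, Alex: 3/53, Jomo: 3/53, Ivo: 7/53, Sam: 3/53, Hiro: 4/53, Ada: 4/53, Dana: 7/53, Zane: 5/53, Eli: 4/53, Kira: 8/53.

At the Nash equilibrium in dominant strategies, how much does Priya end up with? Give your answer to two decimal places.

82.31 thousand dollars

A player with share s gets back 8.1·s per unit contributed, so full contribution is dominant for anyone with s > 1/8.1 = 0.1235 and zero contribution is dominant for anyone below.
Ivo, Dana and Kira clear that bar, contributing 25 each; the remaining 8 contribute 0. Total contributed: 75.
Priya keeps 25 and receives 8.1 × 75 × 5/53 = 57.31 from the reservoir fund, for a payoff of 82.31.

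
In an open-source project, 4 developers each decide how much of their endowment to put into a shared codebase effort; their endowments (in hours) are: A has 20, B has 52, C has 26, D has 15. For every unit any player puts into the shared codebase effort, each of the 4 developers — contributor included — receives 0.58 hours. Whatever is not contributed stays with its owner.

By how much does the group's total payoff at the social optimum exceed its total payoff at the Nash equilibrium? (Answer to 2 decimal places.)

149.16 hours

The private return per contributed unit is 0.58 < 1 for everyone, so the Nash equilibrium is zero contribution and the group total is Σ E_j = 20 + 52 + 26 + 15 = 113.
Each contributed unit returns 2.320 to the group, so the social optimum is full contribution by everyone: group total = 2.320 × 113 = 262.16.
Efficiency loss = (2.320 − 1) × 113 = 149.16.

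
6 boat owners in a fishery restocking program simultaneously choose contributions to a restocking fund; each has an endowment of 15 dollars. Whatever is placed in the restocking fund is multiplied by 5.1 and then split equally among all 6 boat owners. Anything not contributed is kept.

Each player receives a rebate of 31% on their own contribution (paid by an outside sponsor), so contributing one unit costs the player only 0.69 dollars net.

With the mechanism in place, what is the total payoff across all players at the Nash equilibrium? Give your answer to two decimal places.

Under the mechanism each unit contributed yields (5.1/6) / 0.69 = 1.2319 back to its contributor per unit of net cost, which exceeds 1, making full contribution the dominant choice for everyone.
So the Nash equilibrium is full contribution by all 6; the group earns 6 × (15 × 0.31 + 5.1 × 15) = 486.90.

486.90 dollars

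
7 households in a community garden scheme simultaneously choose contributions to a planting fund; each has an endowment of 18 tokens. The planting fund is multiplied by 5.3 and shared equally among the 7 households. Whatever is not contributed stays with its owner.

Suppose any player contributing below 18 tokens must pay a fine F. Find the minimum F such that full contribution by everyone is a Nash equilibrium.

4.37 tokens

Given the others contribute fully, the best deviation is to contribute 0 (any partial contribution still incurs the fine and gives up units whose private return 0.7571 is below 1).
Deviating from 18 to 0 saves 18 tokens but forfeits the deviator's share of the drop in the planting fund: 5.3/7 × 18 = 13.63.
So the deviation gain is 18 − 13.63 = 4.37, and the fine must be at least 4.37 tokens to wipe it out.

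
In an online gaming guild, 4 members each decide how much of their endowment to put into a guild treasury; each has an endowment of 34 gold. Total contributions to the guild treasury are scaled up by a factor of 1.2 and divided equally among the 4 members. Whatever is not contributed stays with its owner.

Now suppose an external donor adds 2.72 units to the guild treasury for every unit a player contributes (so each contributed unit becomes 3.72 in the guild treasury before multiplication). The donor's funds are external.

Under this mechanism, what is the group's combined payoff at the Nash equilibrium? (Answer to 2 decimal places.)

Under the mechanism each unit contributed yields 1.2 × 3.72 / 4 = 1.1160 back to its contributor per unit of net cost, which exceeds 1, making full contribution the dominant choice for everyone.
So the Nash equilibrium is full contribution by all 4; the group earns 1.2 × 3.72 × 136 = 607.10.

607.10 gold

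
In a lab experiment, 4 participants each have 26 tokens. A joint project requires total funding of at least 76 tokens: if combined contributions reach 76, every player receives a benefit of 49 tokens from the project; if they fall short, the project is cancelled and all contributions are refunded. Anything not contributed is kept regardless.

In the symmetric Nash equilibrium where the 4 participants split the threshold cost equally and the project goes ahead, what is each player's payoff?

Equal share of the threshold: 76/4 = 19.
At this profile no one gains by cutting their contribution: any cut drops the total below 76, the project is cancelled, contributions are refunded, and the deviator ends with 26, which is less than 26 − 19 + 49 = 56. Contributing more than 19 just wastes the excess. So contributing exactly 19 is a best response.
Each player's payoff: 26 − 19 + 49 = 56.

56 tokens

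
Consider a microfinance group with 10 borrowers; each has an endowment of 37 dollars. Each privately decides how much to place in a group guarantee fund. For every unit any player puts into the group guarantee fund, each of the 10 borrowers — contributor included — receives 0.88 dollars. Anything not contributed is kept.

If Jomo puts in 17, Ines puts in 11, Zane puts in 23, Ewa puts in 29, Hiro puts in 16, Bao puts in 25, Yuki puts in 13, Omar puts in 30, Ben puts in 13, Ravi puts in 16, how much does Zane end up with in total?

183.84 dollars

Total contributed: 17 + 11 + 23 + 29 + 16 + 25 + 13 + 30 + 13 + 16 = 193.
Each receives 0.88 × 193 = 169.84 from the group guarantee fund.
Zane keeps 37 − 23 = 14, so Zane's payoff is 14 + 169.84 = 183.84.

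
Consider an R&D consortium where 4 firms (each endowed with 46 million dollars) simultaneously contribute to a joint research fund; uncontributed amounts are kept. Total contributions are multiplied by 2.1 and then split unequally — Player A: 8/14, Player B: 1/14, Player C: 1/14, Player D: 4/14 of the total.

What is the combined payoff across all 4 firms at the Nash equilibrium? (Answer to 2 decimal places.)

Each unit j contributes comes back to j as 2.1 × (j's share), so j prefers to contribute only if that share exceeds 1/2.1 = 0.4762; otherwise keeping the unit dominates.
Only Player A (8/14) clears that bar, contributing 46; the remaining 3 contribute 0. Total contributed: 46.
The joint research fund pays out 2.1 × 46 = 96.60 in total (split across the unequal shares, but the aggregate is all that matters for the group sum).
The 3 free-riders keep 46 each, adding 138. Group total = 138 + 96.60 = 234.60.

234.60 million dollars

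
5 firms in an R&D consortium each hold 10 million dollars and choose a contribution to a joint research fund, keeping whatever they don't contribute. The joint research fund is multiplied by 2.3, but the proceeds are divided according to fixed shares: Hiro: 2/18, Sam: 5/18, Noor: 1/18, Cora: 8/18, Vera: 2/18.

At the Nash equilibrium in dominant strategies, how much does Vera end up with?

12.56 million dollars

Player j's private return per contributed unit is 2.3 × (j's share). Contributing is weakly dominant for j when that share is at least 1/2.3 = 0.4348, and contributing 0 is dominant otherwise.
Cora alone (share 8/18) is above the threshold, contributing 10; the remaining 4 contribute 0. Total contributed: 10.
Vera keeps 10 and receives 2.3 × 10 × 2/18 = 2.56 from the joint research fund, for a payoff of 12.56.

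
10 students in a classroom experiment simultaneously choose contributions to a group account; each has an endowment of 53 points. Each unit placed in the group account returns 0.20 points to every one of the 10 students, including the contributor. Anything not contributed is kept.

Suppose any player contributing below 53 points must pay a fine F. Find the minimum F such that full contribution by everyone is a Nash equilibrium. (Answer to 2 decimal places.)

Given the others contribute fully, the best deviation is to contribute 0 (any partial contribution still incurs the fine and gives up units whose private return 0.20 is below 1).
Deviating from 53 to 0 saves 53 points but forfeits the deviator's share of the drop in the group account: 0.20 × 53 = 10.60.
So the deviation gain is 53 − 10.60 = 42.40, and the fine must be at least 42.40 points to wipe it out.

42.40 points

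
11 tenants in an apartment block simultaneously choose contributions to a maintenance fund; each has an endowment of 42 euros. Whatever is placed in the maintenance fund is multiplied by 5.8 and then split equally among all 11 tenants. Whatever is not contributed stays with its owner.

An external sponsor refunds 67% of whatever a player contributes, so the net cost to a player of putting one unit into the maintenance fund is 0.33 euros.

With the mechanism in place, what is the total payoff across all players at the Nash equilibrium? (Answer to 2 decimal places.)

With the mechanism, a contributed unit returns (5.8/11) / 0.33 = 1.5978 per unit of net cost to the contributor — now above 1 — so contributing fully is weakly dominant for every player.
So the Nash equilibrium is full contribution by all 11; the group earns 11 × (42 × 0.67 + 5.8 × 42) = 2989.14.

2989.14 euros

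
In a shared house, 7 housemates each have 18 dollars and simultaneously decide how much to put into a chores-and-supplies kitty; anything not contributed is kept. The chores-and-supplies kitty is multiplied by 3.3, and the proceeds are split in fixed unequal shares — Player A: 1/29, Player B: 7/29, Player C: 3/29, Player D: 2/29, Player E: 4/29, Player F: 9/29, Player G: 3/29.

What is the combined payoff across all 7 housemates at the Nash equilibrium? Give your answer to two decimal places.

Player j's private return per contributed unit is 3.3 × (j's share). Contributing is weakly dominant for j when that share is at least 1/3.3 = 0.3030, and contributing 0 is dominant otherwise.
Player F alone (share 9/29) is above the threshold, contributing 18; the remaining 6 contribute 0. Total contributed: 18.
The chores-and-supplies kitty pays out 3.3 × 18 = 59.40 in total (split across the unequal shares, but the aggregate is all that matters for the group sum).
The 6 free-riders keep 18 each, adding 108. Group total = 108 + 59.40 = 167.40.

167.40 dollars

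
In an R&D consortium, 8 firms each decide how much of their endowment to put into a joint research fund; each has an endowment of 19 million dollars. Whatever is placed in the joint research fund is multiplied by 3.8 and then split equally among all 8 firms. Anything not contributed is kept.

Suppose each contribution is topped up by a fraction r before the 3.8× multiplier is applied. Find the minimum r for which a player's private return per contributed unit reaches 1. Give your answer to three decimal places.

With matching at rate r, one contributed unit becomes (1 + r) in the joint research fund and returns 3.8 × (1 + r) / 8 to the contributor.
Setting this equal to 1: 1 + r = 8/3.8 = 2.1053.
So the minimum matching rate is r = 2.1053 − 1 = 1.105.

1.105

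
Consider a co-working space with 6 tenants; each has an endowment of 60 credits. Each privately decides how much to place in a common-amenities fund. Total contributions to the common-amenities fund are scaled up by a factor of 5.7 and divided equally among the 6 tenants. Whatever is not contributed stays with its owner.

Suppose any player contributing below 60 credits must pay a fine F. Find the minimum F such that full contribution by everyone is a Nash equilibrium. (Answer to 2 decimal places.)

3.00 credits

Given the others contribute fully, the best deviation is to contribute 0 (any partial contribution still incurs the fine and gives up units whose private return 0.9500 is below 1).
Deviating from 60 to 0 saves 60 credits but forfeits the deviator's share of the drop in the common-amenities fund: 5.7/6 × 60 = 57.00.
So the deviation gain is 60 − 57.00 = 3.00, and the fine must be at least 3.00 credits to wipe it out.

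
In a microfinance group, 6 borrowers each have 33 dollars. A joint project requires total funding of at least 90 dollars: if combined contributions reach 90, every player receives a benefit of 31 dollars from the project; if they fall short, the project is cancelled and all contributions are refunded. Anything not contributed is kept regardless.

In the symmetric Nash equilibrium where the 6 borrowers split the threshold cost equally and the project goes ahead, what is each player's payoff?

Equal share of the threshold: 90/6 = 15.
At this profile no one gains by cutting their contribution: any cut drops the total below 90, the project is cancelled, contributions are refunded, and the deviator ends with 33, which is less than 33 − 15 + 31 = 49. Contributing more than 15 just wastes the excess. So contributing exactly 15 is a best response.
Each player's payoff: 33 − 15 + 31 = 49.

49 dollars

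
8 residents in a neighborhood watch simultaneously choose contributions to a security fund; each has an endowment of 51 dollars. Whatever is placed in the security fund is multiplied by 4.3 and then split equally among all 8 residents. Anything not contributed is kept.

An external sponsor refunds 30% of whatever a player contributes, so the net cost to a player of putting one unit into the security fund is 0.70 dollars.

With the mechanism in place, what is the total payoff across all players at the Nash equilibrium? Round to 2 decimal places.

408.00 dollars

The effective private return is (4.3/8) / 0.70 = 0.7679, which is still under 1, so the mechanism doesn't change anyone's dominant strategy: zero contribution.
At the Nash equilibrium no one contributes; group total payoff = 8 × 51 = 408.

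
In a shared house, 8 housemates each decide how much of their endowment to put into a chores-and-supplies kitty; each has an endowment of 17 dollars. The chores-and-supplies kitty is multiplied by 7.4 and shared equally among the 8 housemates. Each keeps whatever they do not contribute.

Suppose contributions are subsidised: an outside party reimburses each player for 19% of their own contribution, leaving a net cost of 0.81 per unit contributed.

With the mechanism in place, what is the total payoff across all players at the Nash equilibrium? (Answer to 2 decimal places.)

Under the mechanism each unit contributed yields (7.4/8) / 0.81 = 1.1420 back to its contributor per unit of net cost, which exceeds 1, making full contribution the dominant choice for everyone.
At the Nash equilibrium everyone contributes 17. Group total payoff = 8 × (17 × 0.19 + 7.4 × 17) = 1032.24.

1032.24 dollars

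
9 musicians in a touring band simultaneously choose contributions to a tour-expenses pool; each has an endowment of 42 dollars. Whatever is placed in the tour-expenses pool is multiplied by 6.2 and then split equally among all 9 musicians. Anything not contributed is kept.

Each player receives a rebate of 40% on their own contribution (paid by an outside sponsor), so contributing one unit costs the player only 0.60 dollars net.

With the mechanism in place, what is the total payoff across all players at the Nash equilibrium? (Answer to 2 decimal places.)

The effective private return per unit is now (6.2/9) / 0.60 = 1.1481 > 1, so every player's dominant strategy flips to full contribution.
So the Nash equilibrium is full contribution by all 9; the group earns 9 × (42 × 0.40 + 6.2 × 42) = 2494.80.

2494.80 dollars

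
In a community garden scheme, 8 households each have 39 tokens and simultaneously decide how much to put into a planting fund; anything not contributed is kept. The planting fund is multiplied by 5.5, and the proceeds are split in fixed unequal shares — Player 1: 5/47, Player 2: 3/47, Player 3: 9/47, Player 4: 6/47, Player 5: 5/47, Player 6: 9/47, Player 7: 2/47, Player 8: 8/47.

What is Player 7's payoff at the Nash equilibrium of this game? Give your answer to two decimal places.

57.26 tokens

Each unit j contributes comes back to j as 5.5 × (j's share), so j prefers to contribute only if that share exceeds 1/5.5 = 0.1818; otherwise keeping the unit dominates.
Player 3 and Player 6 are above the threshold, contributing 39 each; the remaining 6 contribute 0. Total contributed: 78.
Player 7 keeps 39 and receives 5.5 × 78 × 2/47 = 18.26 from the planting fund, for a payoff of 57.26.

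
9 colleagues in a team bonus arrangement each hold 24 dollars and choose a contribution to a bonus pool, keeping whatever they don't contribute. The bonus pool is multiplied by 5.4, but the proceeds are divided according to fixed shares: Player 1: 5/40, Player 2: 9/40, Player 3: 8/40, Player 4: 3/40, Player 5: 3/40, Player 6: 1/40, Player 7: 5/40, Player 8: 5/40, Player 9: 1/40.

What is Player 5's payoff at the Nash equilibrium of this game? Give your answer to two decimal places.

43.44 dollars

For player j, contributing a unit is worthwhile iff 5.4 × (j's share) ≥ 1, i.e. iff j's share is at least 0.1852.
Player 2 and Player 3 are above the threshold, contributing 24 each; the remaining 7 contribute 0. Total contributed: 48.
Player 5 keeps 24 and receives 5.4 × 48 × 3/40 = 19.44 from the bonus pool, for a payoff of 43.44.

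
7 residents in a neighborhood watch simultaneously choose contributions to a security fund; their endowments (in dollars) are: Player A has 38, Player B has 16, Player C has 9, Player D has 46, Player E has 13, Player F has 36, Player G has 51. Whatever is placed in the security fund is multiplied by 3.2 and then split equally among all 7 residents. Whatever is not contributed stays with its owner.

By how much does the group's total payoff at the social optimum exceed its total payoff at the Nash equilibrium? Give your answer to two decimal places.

459.80 dollars

The private return per contributed unit is 3.2/7 = 0.4571 < 1 for every player regardless of endowment, so the Nash equilibrium is zero contribution and the group total is Σ E_j = 38 + 16 + 9 + 46 + 13 + 36 + 51 = 209.
Each contributed unit returns 3.200 to the group, so the social optimum is full contribution by everyone: group total = 3.200 × 209 = 668.80.
Efficiency loss = (3.200 − 1) × 209 = 459.80.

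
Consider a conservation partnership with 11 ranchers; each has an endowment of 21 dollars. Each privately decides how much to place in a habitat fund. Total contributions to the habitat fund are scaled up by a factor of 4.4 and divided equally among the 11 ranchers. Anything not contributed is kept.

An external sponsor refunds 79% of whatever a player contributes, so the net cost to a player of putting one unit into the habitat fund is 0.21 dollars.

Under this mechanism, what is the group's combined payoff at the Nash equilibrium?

With the mechanism, a contributed unit returns (4.4/11) / 0.21 = 1.9048 per unit of net cost to the contributor — now above 1 — so contributing fully is weakly dominant for every player.
So the Nash equilibrium is full contribution by all 11; the group earns 11 × (21 × 0.79 + 4.4 × 21) = 1198.89.

1198.89 dollars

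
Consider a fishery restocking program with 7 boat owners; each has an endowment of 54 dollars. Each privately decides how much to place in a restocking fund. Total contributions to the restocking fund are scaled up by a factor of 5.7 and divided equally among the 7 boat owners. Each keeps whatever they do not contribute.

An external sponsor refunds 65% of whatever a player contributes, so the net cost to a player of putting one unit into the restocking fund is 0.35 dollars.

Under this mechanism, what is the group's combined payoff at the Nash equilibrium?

The effective private return per unit is now (5.7/7) / 0.35 = 2.3265 > 1, so every player's dominant strategy flips to full contribution.
So the Nash equilibrium is full contribution by all 7; the group earns 7 × (54 × 0.65 + 5.7 × 54) = 2400.30.

2400.30 dollars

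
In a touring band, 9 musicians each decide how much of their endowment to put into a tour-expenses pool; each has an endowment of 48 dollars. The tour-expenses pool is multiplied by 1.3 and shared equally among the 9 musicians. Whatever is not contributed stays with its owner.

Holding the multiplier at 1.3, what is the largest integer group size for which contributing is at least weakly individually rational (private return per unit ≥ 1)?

1

Private return per unit is 1.3/(group size), which is ≥ 1 whenever the group size is ≤ 1.3.
The largest such integer is 1.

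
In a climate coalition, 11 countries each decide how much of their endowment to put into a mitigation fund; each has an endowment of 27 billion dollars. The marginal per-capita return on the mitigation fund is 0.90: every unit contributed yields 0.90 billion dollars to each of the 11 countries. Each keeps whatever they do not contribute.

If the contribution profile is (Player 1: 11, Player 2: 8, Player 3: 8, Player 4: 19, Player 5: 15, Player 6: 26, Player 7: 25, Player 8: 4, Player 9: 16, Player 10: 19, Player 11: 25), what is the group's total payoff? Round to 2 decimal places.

1863.40 billion dollars

Total contributed: 11 + 8 + 8 + 19 + 15 + 26 + 25 + 4 + 16 + 19 + 25 = 176; total kept: 11 × 27 − 176 = 121.
The mitigation fund pays out 0.90 × 11 × 176 = 1742.40 in aggregate.
Group total = 121 + 1742.40 = 1863.40.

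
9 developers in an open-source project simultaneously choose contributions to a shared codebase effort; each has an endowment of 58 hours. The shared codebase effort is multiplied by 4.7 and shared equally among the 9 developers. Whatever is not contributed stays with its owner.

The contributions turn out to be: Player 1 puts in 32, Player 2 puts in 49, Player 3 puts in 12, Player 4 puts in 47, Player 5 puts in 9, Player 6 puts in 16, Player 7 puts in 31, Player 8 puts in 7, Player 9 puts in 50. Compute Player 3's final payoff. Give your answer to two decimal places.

Total contributed: 32 + 49 + 12 + 47 + 9 + 16 + 31 + 7 + 50 = 253.
Each receives 4.7 × 253 / 9 = 132.12 from the shared codebase effort.
Player 3 keeps 58 − 12 = 46, so Player 3's payoff is 46 + 132.12 = 178.12.

178.12 hours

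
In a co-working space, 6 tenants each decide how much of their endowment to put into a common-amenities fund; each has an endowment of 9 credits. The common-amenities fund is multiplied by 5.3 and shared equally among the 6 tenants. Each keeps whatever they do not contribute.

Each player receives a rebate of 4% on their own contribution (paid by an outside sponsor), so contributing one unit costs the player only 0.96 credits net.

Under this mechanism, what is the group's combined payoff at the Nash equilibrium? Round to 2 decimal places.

54.00 credits

With the mechanism, a contributed unit returns (5.3/6) / 0.96 = 0.9201 per unit of net cost — still below 1 — so contributing 0 remains dominant for every player.
At the Nash equilibrium no one contributes; group total payoff = 6 × 9 = 54.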